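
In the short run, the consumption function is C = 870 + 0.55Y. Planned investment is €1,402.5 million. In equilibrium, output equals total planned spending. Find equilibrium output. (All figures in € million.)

Y = 5050

Y = C + I = 870 + 0.55Y + 1402.5
Y − 0.55Y = 2272.5
0.45Y = 2272.5, so Y = 2272.5/0.45 = 5050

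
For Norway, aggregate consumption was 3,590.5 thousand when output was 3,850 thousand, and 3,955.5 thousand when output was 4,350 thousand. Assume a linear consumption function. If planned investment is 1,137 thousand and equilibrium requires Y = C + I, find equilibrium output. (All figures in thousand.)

Y = 7100

MPC = (3955.5 − 3590.5)/(4350 − 3850) = 365/500 = 0.73
a = 3590.5 − 0.73(3850) = 780
Equilibrium: Y = 780 + 0.73Y + 1137
0.27Y = 1917, so Y = 1917/0.27 = 7100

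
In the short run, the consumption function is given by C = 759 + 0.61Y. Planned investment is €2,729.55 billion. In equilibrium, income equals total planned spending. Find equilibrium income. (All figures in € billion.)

Y = 8945

Y = C + I = 759 + 0.61Y + 2729.55
Y − 0.61Y = 3488.55
0.39Y = 3488.55, so Y = 3488.55/0.39 = 8945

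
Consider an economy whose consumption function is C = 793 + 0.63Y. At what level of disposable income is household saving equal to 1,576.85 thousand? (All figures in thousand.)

S = Y − C = -793 + 0.37Y
-793 + 0.37Y = 1576.85, so 0.37Y = 2369.85 and Y = 6405

Y = 6405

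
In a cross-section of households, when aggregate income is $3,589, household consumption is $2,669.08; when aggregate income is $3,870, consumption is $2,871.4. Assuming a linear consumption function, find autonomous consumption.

a = 85

MPC = ΔC/ΔY = (2871.4 − 2669.08)/(3870 − 3589) = 202.32/281 = 0.72
a = C − MPC·Y = 2669.08 − 0.72(3589) = 2669.08 − 2584.08 = 85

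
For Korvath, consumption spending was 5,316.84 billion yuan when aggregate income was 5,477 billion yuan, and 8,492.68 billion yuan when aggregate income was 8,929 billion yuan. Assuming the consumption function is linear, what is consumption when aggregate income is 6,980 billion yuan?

MPC = (8492.68 − 5316.84)/(8929 − 5477) = 3175.84/3452 = 0.92
a = 5316.84 − 0.92(5477) = 5316.84 − 5038.84 = 278
C = 278 + 0.92(6980) = 278 + 6421.6 = 6699.6

C = 6699.6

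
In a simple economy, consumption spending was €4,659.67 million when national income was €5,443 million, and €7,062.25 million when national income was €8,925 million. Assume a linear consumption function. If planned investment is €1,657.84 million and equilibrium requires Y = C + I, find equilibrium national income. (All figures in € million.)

MPC = (7062.25 − 4659.67)/(8925 − 5443) = 2402.58/3482 = 0.69
a = 4659.67 − 0.69(5443) = 904
Equilibrium: Y = 904 + 0.69Y + 1657.84
0.31Y = 2561.84, so Y = 2561.84/0.31 = 8264

Y = 8264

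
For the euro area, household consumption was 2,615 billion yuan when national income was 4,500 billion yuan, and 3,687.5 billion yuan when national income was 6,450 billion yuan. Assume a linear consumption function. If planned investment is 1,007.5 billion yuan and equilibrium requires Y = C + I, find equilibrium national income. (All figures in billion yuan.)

MPC = (3687.5 − 2615)/(6450 − 4500) = 1072.5/1950 = 0.55
a = 2615 − 0.55(4500) = 140
Equilibrium: Y = 140 + 0.55Y + 1007.5
0.45Y = 1147.5, so Y = 1147.5/0.45 = 2550

Y = 2550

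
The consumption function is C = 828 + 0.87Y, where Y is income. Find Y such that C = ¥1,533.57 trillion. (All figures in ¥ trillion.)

Y = 811

828 + 0.87Y = 1533.57
0.87Y = 705.57, so Y = 705.57/0.87 = 811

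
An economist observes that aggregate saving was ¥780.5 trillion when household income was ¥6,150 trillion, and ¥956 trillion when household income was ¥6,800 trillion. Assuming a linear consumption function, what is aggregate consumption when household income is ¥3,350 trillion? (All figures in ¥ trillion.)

MPS = ΔS/ΔY = (956 − 780.5)/(6800 − 6150) = 175.5/650 = 0.27
MPC = 1 − MPS = 0.73
Autonomous saving = 780.5 − 0.27(6150) = -880, so a = 880
C = 880 + 0.73(3350) = 880 + 2445.5 = 3325.5

C = 3325.5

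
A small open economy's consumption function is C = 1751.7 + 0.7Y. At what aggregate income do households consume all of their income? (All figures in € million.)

Y = 5839

At break-even, C = Y: 1751.7 + 0.7Y = Y
0.3Y = 1751.7, so Y = 1751.7/0.3 = 5839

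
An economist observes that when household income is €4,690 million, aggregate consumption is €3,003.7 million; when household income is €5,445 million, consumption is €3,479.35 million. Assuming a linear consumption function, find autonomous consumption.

a = 49

MPC = ΔC/ΔY = (3479.35 − 3003.7)/(5445 − 4690) = 475.65/755 = 0.63
a = C − MPC·Y = 3003.7 − 0.63(4690) = 3003.7 − 2954.7 = 49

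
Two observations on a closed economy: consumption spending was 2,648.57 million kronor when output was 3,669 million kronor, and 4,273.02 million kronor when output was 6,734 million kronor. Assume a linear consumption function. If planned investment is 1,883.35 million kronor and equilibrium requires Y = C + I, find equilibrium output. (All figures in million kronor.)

MPC = (4273.02 − 2648.57)/(6734 − 3669) = 1624.45/3065 = 0.53
a = 2648.57 − 0.53(3669) = 704
Equilibrium: Y = 704 + 0.53Y + 1883.35
0.47Y = 2587.35, so Y = 2587.35/0.47 = 5505

Y = 5505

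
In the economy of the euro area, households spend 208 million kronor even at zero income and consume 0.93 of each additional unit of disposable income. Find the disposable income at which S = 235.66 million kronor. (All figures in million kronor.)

S = Y − C = -208 + 0.07Y
-208 + 0.07Y = 235.66, so 0.07Y = 443.66 and Y = 6338

Y = 6338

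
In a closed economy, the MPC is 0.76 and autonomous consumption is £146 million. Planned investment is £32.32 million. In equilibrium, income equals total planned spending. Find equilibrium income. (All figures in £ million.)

Y = 743

Y = C + I = 146 + 0.76Y + 32.32
Y − 0.76Y = 178.32
0.24Y = 178.32, so Y = 178.32/0.24 = 743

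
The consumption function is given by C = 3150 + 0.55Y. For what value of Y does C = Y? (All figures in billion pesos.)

Y = 7000

At break-even, C = Y: 3150 + 0.55Y = Y
0.45Y = 3150, so Y = 3150/0.45 = 7000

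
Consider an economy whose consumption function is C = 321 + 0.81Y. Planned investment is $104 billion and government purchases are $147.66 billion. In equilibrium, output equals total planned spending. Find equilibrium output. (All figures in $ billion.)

Y = C + I + G = 321 + 0.81Y + 104 + 147.66
Y − 0.81Y = 572.66
0.19Y = 572.66, so Y = 572.66/0.19 = 3014

Y = 3014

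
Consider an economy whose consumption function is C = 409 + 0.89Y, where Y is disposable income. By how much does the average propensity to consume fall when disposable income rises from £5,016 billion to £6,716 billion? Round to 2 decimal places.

ΔAPC = 0.02

At Y = 5016: C = 409 + 0.89(5016) = 4873.24, APC = 4873.24/5016 = 0.972
At Y = 6716: C = 6386.24, APC = 6386.24/6716 = 0.951
Fall in APC = 0.972 − 0.951 = 0.021 ≈ 0.02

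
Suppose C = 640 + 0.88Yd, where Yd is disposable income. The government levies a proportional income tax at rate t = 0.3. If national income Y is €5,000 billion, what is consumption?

Yd = (1 − 0.3)(5000) = 0.7(5000) = 3500
C = 640 + 0.88(3500) = 640 + 3080 = 3720

C = 3720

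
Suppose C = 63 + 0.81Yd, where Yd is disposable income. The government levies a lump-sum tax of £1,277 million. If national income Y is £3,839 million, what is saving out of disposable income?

S = 423.78

Yd = Y − T = 3839 − 1277 = 2562
C = 63 + 0.81(2562) = 63 + 2075.22 = 2138.22
S = Yd − C = 2562 − 2138.22 = 423.78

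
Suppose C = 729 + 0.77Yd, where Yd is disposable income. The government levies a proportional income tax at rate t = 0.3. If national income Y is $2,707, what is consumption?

Yd = (1 − 0.3)(2707) = 0.7(2707) = 1894.9
C = 729 + 0.77(1894.9) = 729 + 1459.073 = 2188.073

C = 2188.073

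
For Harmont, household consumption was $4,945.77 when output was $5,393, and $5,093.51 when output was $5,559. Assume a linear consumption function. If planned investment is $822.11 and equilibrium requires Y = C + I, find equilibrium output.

MPC = (5093.51 − 4945.77)/(5559 − 5393) = 147.74/166 = 0.89
a = 4945.77 − 0.89(5393) = 146
Equilibrium: Y = 146 + 0.89Y + 822.11
0.11Y = 968.11, so Y = 968.11/0.11 = 8801

Y = 8801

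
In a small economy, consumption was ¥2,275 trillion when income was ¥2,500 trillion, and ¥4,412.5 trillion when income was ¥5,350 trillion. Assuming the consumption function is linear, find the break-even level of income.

MPC = (4412.5 − 2275)/(5350 − 2500) = 2137.5/2850 = 0.75
a = 2275 − 0.75(2500) = 2275 − 1875 = 400
Break-even: Y = a/(1−MPC) = 400/0.25 = 1600

Y = 1600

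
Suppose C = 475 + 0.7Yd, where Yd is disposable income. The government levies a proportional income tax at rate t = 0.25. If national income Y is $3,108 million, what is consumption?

C = 2106.7

Yd = (1 − 0.25)(3108) = 0.75(3108) = 2331
C = 475 + 0.7(2331) = 475 + 1631.7 = 2106.7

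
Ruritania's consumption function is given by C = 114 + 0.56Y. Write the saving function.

S = Y − C = Y − (114 + 0.56Y) = -114 + (1 − 0.56)Y

S = -114 + 0.44Y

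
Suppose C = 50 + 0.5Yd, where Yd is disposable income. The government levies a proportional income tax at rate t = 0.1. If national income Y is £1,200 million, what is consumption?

C = 590

Yd = (1 − 0.1)(1200) = 0.9(1200) = 1080
C = 50 + 0.5(1080) = 50 + 540 = 590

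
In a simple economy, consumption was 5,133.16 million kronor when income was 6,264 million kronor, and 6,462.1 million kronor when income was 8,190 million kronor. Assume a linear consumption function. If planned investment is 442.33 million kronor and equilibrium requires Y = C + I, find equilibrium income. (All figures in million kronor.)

MPC = (6462.1 − 5133.16)/(8190 − 6264) = 1328.94/1926 = 0.69
a = 5133.16 − 0.69(6264) = 811
Equilibrium: Y = 811 + 0.69Y + 442.33
0.31Y = 1253.33, so Y = 1253.33/0.31 = 4043

Y = 4043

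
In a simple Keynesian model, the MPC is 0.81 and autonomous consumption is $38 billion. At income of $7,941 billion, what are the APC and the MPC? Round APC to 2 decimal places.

MPC = 0.81 (the slope of the consumption function)
C = 38 + 0.81(7941) = 6470.21, so APC = 6470.21/7941 = 0.81

APC = 0.81; MPC = 0.81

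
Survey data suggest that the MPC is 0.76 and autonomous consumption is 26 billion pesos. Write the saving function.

S = Y − C = Y − (26 + 0.76Y) = -26 + (1 − 0.76)Y

S = -26 + 0.24Y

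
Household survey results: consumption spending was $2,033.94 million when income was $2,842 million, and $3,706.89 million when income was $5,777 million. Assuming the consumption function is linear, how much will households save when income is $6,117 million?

S = 2216.31

MPC = (3706.89 − 2033.94)/(5777 − 2842) = 1672.95/2935 = 0.57
a = 2033.94 − 0.57(2842) = 2033.94 − 1619.94 = 414
C = 414 + 0.57(6117) = 3900.69
S = 6117 − 3900.69 = 2216.31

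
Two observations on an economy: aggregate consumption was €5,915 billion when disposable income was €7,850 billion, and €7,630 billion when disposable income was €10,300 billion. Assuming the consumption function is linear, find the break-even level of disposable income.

MPC = (7630 − 5915)/(10300 − 7850) = 1715/2450 = 0.7
a = 5915 − 0.7(7850) = 5915 − 5495 = 420
Break-even: Y = a/(1−MPC) = 420/0.3 = 1400

Y = 1400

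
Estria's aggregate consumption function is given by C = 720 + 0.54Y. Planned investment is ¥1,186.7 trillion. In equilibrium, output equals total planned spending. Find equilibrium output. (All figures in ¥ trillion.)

Y = C + I = 720 + 0.54Y + 1186.7
Y − 0.54Y = 1906.7
0.46Y = 1906.7, so Y = 1906.7/0.46 = 4145

Y = 4145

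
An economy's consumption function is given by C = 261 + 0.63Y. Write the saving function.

S = Y − C = Y − (261 + 0.63Y) = -261 + (1 − 0.63)Y

S = -261 + 0.37Y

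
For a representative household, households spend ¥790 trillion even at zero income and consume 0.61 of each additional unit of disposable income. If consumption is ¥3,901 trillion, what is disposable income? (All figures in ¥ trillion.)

Y = 5100

790 + 0.61Y = 3901
0.61Y = 3111, so Y = 3111/0.61 = 5100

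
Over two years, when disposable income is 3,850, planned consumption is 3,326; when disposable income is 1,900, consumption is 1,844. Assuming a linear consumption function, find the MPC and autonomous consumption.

MPC = ΔC/ΔY = (3326 − 1844)/(3850 − 1900) = 1482/1950 = 0.76
a = C − MPC·Y = 1844 − 0.76(1900) = 1844 − 1444 = 400

MPC = 0.76; a = 400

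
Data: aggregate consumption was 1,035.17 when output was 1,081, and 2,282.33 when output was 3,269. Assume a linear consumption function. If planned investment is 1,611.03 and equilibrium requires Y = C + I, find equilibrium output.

MPC = (2282.33 − 1035.17)/(3269 − 1081) = 1247.16/2188 = 0.57
a = 1035.17 − 0.57(1081) = 419
Equilibrium: Y = 419 + 0.57Y + 1611.03
0.43Y = 2030.03, so Y = 2030.03/0.43 = 4721

Y = 4721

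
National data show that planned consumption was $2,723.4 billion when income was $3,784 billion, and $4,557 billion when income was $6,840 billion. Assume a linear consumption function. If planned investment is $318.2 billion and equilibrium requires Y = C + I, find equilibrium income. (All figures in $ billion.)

MPC = (4557 − 2723.4)/(6840 − 3784) = 1833.6/3056 = 0.6
a = 2723.4 − 0.6(3784) = 453
Equilibrium: Y = 453 + 0.6Y + 318.2
0.4Y = 771.2, so Y = 771.2/0.4 = 1928

Y = 1928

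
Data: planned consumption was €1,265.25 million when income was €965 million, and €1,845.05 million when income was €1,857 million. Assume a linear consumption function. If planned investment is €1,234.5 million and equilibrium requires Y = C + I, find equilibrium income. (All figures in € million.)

Y = 5350

MPC = (1845.05 − 1265.25)/(1857 − 965) = 579.8/892 = 0.65
a = 1265.25 − 0.65(965) = 638
Equilibrium: Y = 638 + 0.65Y + 1234.5
0.35Y = 1872.5, so Y = 1872.5/0.35 = 5350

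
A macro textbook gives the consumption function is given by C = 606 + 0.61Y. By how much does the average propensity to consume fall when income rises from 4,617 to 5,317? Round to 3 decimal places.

At Y = 4617: C = 606 + 0.61(4617) = 3422.37, APC = 3422.37/4617 = 0.7413
At Y = 5317: C = 3849.37, APC = 3849.37/5317 = 0.7240
Fall in APC = 0.7413 − 0.7240 = 0.0173 ≈ 0.017

ΔAPC = 0.017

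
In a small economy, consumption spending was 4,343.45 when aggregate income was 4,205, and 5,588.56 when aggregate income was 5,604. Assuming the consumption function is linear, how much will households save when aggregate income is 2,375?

S = -339.75

MPC = (5588.56 − 4343.45)/(5604 − 4205) = 1245.11/1399 = 0.89
a = 4343.45 − 0.89(4205) = 4343.45 − 3742.45 = 601
C = 601 + 0.89(2375) = 2714.75
S = 2375 − 2714.75 = -339.75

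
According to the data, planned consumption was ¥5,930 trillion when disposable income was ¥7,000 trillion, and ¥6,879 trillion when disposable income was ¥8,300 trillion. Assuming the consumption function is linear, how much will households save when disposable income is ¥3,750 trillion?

MPC = (6879 − 5930)/(8300 − 7000) = 949/1300 = 0.73
a = 5930 − 0.73(7000) = 5930 − 5110 = 820
C = 820 + 0.73(3750) = 3557.5
S = 3750 − 3557.5 = 192.5

S = 192.5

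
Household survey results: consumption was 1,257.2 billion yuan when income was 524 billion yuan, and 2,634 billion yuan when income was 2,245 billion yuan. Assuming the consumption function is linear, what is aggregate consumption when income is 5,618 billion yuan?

C = 5332.4

MPC = (2634 − 1257.2)/(2245 − 524) = 1376.8/1721 = 0.8
a = 1257.2 − 0.8(524) = 1257.2 − 419.2 = 838
C = 838 + 0.8(5618) = 838 + 4494.4 = 5332.4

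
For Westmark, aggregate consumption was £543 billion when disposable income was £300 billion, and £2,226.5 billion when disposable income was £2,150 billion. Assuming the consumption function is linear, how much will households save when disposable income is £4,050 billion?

MPC = (2226.5 − 543)/(2150 − 300) = 1683.5/1850 = 0.91
a = 543 − 0.91(300) = 543 − 273 = 270
C = 270 + 0.91(4050) = 3955.5
S = 4050 − 3955.5 = 94.5

S = 94.5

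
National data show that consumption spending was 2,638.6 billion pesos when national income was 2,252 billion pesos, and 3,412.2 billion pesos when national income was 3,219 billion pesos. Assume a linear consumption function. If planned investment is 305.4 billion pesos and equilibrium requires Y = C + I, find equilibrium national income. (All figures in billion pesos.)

MPC = (3412.2 − 2638.6)/(3219 − 2252) = 773.6/967 = 0.8
a = 2638.6 − 0.8(2252) = 837
Equilibrium: Y = 837 + 0.8Y + 305.4
0.2Y = 1142.4, so Y = 1142.4/0.2 = 5712

Y = 5712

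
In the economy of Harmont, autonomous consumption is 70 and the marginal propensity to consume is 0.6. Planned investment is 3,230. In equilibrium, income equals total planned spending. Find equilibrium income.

Y = 8250

Y = C + I = 70 + 0.6Y + 3230
Y − 0.6Y = 3300
0.4Y = 3300, so Y = 3300/0.4 = 8250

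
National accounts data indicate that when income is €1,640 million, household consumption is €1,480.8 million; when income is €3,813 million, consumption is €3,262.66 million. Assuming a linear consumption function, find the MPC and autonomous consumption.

MPC = ΔC/ΔY = (3262.66 − 1480.8)/(3813 − 1640) = 1781.86/2173 = 0.82
a = C − MPC·Y = 1480.8 − 0.82(1640) = 1480.8 − 1344.8 = 136

MPC = 0.82; a = 136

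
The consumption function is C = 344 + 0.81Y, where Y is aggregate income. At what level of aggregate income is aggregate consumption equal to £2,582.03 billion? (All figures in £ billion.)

Y = 2763

344 + 0.81Y = 2582.03
0.81Y = 2238.03, so Y = 2238.03/0.81 = 2763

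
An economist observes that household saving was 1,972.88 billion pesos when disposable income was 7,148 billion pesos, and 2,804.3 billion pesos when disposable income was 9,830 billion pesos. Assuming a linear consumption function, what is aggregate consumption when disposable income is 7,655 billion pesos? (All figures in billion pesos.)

C = 5524.95

MPS = ΔS/ΔY = (2804.3 − 1972.88)/(9830 − 7148) = 831.42/2682 = 0.31
MPC = 1 − MPS = 0.69
Autonomous saving = 1972.88 − 0.31(7148) = -243, so a = 243
C = 243 + 0.69(7655) = 243 + 5281.95 = 5524.95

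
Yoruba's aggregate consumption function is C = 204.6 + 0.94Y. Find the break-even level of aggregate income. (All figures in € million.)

Y = 3410

At break-even, C = Y: 204.6 + 0.94Y = Y
0.06Y = 204.6, so Y = 204.6/0.06 = 3410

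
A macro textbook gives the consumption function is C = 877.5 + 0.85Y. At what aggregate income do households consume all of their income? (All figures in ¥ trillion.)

At break-even, C = Y: 877.5 + 0.85Y = Y
0.15Y = 877.5, so Y = 877.5/0.15 = 5850

Y = 5850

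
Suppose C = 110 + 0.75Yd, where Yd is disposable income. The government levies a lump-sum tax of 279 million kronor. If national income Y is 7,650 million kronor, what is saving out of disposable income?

Yd = Y − T = 7650 − 279 = 7371
C = 110 + 0.75(7371) = 110 + 5528.25 = 5638.25
S = Yd − C = 7371 − 5638.25 = 1732.75

S = 1732.75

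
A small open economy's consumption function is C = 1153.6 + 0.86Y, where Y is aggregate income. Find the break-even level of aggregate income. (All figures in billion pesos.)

Y = 8240

At break-even, C = Y: 1153.6 + 0.86Y = Y
0.14Y = 1153.6, so Y = 1153.6/0.14 = 8240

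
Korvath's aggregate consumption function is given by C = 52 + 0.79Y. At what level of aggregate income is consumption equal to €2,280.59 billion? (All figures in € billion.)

52 + 0.79Y = 2280.59
0.79Y = 2228.59, so Y = 2228.59/0.79 = 2821

Y = 2821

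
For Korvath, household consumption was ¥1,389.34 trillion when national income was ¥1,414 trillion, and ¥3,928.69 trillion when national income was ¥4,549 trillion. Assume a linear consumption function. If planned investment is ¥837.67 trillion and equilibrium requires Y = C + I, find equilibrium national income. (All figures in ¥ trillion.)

MPC = (3928.69 − 1389.34)/(4549 − 1414) = 2539.35/3135 = 0.81
a = 1389.34 − 0.81(1414) = 244
Equilibrium: Y = 244 + 0.81Y + 837.67
0.19Y = 1081.67, so Y = 1081.67/0.19 = 5693

Y = 5693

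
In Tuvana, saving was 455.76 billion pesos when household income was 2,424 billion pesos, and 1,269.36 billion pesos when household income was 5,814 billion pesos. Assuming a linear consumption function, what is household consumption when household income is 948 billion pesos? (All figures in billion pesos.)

MPS = ΔS/ΔY = (1269.36 − 455.76)/(5814 − 2424) = 813.6/3390 = 0.24
MPC = 1 − MPS = 0.76
Autonomous saving = 455.76 − 0.24(2424) = -126, so a = 126
C = 126 + 0.76(948) = 126 + 720.48 = 846.48

C = 846.48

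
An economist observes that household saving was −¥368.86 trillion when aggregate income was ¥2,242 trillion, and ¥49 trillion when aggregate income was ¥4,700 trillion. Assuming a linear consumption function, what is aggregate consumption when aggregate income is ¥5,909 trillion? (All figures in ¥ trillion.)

C = 5654.47

MPS = ΔS/ΔY = (49 − (-368.86))/(4700 − 2242) = 417.86/2458 = 0.17
MPC = 1 − MPS = 0.83
Autonomous saving = -368.86 − 0.17(2242) = -750, so a = 750
C = 750 + 0.83(5909) = 750 + 4904.47 = 5654.47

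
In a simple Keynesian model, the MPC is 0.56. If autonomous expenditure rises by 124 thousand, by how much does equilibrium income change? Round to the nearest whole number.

ΔY ≈ 282

The multiplier is 1/(1 − MPC) = 1/0.44.
ΔY = 124/0.44 = 281.82 ≈ 282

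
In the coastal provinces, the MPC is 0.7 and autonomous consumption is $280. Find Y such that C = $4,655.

280 + 0.7Y = 4655
0.7Y = 4375, so Y = 4375/0.7 = 6250

Y = 6250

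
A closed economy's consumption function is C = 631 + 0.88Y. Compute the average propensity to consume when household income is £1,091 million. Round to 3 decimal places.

C = 631 + 0.88(1091) = 1591.08
APC = C/Y = 1591.08/1091 = 1.458

APC = 1.458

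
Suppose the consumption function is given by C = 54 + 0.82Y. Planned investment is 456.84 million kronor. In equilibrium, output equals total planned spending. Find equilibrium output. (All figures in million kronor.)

Y = 2838

Y = C + I = 54 + 0.82Y + 456.84
Y − 0.82Y = 510.84
0.18Y = 510.84, so Y = 510.84/0.18 = 2838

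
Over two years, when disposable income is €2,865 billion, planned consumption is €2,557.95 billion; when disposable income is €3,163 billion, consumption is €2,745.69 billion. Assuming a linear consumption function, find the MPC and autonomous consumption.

MPC = 0.63; a = 753

MPC = ΔC/ΔY = (2745.69 − 2557.95)/(3163 − 2865) = 187.74/298 = 0.63
a = C − MPC·Y = 2557.95 − 0.63(2865) = 2557.95 − 1804.95 = 753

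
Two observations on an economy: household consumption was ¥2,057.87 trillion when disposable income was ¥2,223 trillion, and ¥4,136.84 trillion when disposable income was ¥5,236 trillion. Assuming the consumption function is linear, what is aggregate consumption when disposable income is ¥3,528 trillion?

MPC = (4136.84 − 2057.87)/(5236 − 2223) = 2078.97/3013 = 0.69
a = 2057.87 − 0.69(2223) = 2057.87 − 1533.87 = 524
C = 524 + 0.69(3528) = 524 + 2434.32 = 2958.32

C = 2958.32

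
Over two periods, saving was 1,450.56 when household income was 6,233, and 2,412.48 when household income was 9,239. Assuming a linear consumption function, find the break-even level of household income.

MPS = ΔS/ΔY = (2412.48 − 1450.56)/(9239 − 6233) = 961.92/3006 = 0.32
MPC = 1 − MPS = 0.68
From S(6233) = 1450.56: −a + 0.32(6233) = 1450.56, so a = 1994.56 − 1450.56 = 544
Break-even (S = 0): Y = a/MPS = 544/0.32 = 1700

Y = 1700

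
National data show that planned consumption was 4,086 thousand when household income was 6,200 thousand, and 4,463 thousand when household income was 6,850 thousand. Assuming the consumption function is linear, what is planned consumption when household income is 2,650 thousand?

MPC = (4463 − 4086)/(6850 − 6200) = 377/650 = 0.58
a = 4086 − 0.58(6200) = 4086 − 3596 = 490
C = 490 + 0.58(2650) = 490 + 1537 = 2027

C = 2027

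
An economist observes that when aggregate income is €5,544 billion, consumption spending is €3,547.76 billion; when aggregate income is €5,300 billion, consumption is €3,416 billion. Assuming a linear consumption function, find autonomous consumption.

MPC = ΔC/ΔY = (3547.76 − 3416)/(5544 − 5300) = 131.76/244 = 0.54
a = C − MPC·Y = 3416 − 0.54(5300) = 3416 − 2862 = 554

a = 554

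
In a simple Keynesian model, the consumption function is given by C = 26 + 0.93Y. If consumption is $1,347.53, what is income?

Y = 1421

26 + 0.93Y = 1347.53
0.93Y = 1321.53, so Y = 1321.53/0.93 = 1421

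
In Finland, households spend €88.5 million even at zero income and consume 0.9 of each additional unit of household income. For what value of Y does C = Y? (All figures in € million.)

Y = 885

At break-even, C = Y: 88.5 + 0.9Y = Y
0.1Y = 88.5, so Y = 88.5/0.1 = 885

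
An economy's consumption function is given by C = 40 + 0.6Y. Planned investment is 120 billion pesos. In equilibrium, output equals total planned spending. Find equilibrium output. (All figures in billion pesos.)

Y = 400

Y = C + I = 40 + 0.6Y + 120
Y − 0.6Y = 160
0.4Y = 160, so Y = 160/0.4 = 400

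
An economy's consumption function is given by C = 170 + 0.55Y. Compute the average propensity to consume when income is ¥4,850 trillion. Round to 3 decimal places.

C = 170 + 0.55(4850) = 2837.5
APC = C/Y = 2837.5/4850 = 0.585

APC = 0.585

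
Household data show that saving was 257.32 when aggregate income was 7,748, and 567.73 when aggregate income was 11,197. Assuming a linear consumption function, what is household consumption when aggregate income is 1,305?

C = 1627.55

MPS = ΔS/ΔY = (567.73 − 257.32)/(11197 − 7748) = 310.41/3449 = 0.09
MPC = 1 − MPS = 0.91
Autonomous saving = 257.32 − 0.09(7748) = -440, so a = 440
C = 440 + 0.91(1305) = 440 + 1187.55 = 1627.55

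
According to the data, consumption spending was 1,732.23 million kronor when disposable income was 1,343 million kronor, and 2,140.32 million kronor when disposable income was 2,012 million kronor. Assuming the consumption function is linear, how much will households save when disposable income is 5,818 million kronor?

MPC = (2140.32 − 1732.23)/(2012 − 1343) = 408.09/669 = 0.61
a = 1732.23 − 0.61(1343) = 1732.23 − 819.23 = 913
C = 913 + 0.61(5818) = 4461.98
S = 5818 − 4461.98 = 1356.02

S = 1356.02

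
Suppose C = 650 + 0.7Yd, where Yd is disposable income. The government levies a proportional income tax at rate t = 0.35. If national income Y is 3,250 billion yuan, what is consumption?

C = 2128.75

Yd = (1 − 0.35)(3250) = 0.65(3250) = 2112.5
C = 650 + 0.7(2112.5) = 650 + 1478.75 = 2128.75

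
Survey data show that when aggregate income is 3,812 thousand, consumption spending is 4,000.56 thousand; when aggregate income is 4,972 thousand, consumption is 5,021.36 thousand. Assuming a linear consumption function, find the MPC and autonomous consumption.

MPC = 0.88; a = 646

MPC = ΔC/ΔY = (5021.36 − 4000.56)/(4972 − 3812) = 1020.8/1160 = 0.88
a = C − MPC·Y = 4000.56 − 0.88(3812) = 4000.56 − 3354.56 = 646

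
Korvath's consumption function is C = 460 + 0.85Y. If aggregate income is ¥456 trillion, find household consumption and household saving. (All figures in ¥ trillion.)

C = 847.6; S = -391.6

C = 460 + 0.85(456) = 460 + 387.6 = 847.6
S = Y − C = 456 − 847.6 = -391.6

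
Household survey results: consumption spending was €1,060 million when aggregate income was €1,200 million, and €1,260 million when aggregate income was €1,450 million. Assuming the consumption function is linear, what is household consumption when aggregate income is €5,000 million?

C = 4100

MPC = (1260 − 1060)/(1450 − 1200) = 200/250 = 0.8
a = 1060 − 0.8(1200) = 1060 − 960 = 100
C = 100 + 0.8(5000) = 100 + 4000 = 4100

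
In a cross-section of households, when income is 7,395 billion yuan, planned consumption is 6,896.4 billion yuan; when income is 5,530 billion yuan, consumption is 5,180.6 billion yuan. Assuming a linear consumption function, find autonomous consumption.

a = 93

MPC = ΔC/ΔY = (6896.4 − 5180.6)/(7395 − 5530) = 1715.8/1865 = 0.92
a = C − MPC·Y = 5180.6 − 0.92(5530) = 5180.6 − 5087.6 = 93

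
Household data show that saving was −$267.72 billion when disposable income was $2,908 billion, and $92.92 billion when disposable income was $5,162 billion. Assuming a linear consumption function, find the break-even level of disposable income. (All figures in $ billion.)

Y = 4581.25

MPS = ΔS/ΔY = (92.92 − (-267.72))/(5162 − 2908) = 360.64/2254 = 0.16
MPC = 1 − MPS = 0.84
From S(2908) = -267.72: −a + 0.16(2908) = -267.72, so a = 465.28 − (-267.72) = 733
Break-even (S = 0): Y = a/MPS = 733/0.16 = 4581.25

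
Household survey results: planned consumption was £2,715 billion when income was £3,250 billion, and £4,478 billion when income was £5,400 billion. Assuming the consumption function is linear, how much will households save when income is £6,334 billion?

S = 1090.12

MPC = (4478 − 2715)/(5400 − 3250) = 1763/2150 = 0.82
a = 2715 − 0.82(3250) = 2715 − 2665 = 50
C = 50 + 0.82(6334) = 5243.88
S = 6334 − 5243.88 = 1090.12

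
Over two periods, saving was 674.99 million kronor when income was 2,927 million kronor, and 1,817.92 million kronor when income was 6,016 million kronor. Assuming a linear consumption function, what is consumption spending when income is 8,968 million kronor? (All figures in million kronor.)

C = 6057.84

MPS = ΔS/ΔY = (1817.92 − 674.99)/(6016 − 2927) = 1142.93/3089 = 0.37
MPC = 1 − MPS = 0.63
Autonomous saving = 674.99 − 0.37(2927) = -408, so a = 408
C = 408 + 0.63(8968) = 408 + 5649.84 = 6057.84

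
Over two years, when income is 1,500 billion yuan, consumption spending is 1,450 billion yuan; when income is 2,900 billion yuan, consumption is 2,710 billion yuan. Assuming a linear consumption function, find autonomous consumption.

a = 100

MPC = ΔC/ΔY = (2710 − 1450)/(2900 − 1500) = 1260/1400 = 0.9
a = C − MPC·Y = 1450 − 0.9(1500) = 1450 − 1350 = 100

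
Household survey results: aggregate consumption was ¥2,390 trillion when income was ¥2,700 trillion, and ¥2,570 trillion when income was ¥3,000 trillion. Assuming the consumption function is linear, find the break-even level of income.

Y = 1925

MPC = (2570 − 2390)/(3000 − 2700) = 180/300 = 0.6
a = 2390 − 0.6(2700) = 2390 − 1620 = 770
Break-even: Y = a/(1−MPC) = 770/0.4 = 1925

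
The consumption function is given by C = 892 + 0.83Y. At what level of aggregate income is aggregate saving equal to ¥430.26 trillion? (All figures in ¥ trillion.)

Y = 7778

S = Y − C = -892 + 0.17Y
-892 + 0.17Y = 430.26, so 0.17Y = 1322.26 and Y = 7778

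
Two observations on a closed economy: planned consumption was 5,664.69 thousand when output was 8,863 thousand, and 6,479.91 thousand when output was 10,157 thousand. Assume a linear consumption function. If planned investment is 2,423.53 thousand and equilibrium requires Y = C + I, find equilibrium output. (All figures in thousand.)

Y = 6769

MPC = (6479.91 − 5664.69)/(10157 − 8863) = 815.22/1294 = 0.63
a = 5664.69 − 0.63(8863) = 81
Equilibrium: Y = 81 + 0.63Y + 2423.53
0.37Y = 2504.53, so Y = 2504.53/0.37 = 6769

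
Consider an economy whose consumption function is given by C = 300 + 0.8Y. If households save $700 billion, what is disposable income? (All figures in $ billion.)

S = Y − C = -300 + 0.2Y
-300 + 0.2Y = 700, so 0.2Y = 1000 and Y = 5000

Y = 5000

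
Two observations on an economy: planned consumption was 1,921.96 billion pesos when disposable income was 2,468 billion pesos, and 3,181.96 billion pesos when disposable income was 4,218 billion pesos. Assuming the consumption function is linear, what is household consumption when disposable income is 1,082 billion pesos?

C = 924.04

MPC = (3181.96 − 1921.96)/(4218 − 2468) = 1260/1750 = 0.72
a = 1921.96 − 0.72(2468) = 1921.96 − 1776.96 = 145
C = 145 + 0.72(1082) = 145 + 779.04 = 924.04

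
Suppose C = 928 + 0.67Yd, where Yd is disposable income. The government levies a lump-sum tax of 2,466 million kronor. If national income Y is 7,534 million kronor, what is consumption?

C = 4323.56

Yd = Y − T = 7534 − 2466 = 5068
C = 928 + 0.67(5068) = 928 + 3395.56 = 4323.56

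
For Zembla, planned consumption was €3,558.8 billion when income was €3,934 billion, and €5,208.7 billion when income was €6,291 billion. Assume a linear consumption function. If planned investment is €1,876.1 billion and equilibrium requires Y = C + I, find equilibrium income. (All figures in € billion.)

Y = 8937

MPC = (5208.7 − 3558.8)/(6291 − 3934) = 1649.9/2357 = 0.7
a = 3558.8 − 0.7(3934) = 805
Equilibrium: Y = 805 + 0.7Y + 1876.1
0.3Y = 2681.1, so Y = 2681.1/0.3 = 8937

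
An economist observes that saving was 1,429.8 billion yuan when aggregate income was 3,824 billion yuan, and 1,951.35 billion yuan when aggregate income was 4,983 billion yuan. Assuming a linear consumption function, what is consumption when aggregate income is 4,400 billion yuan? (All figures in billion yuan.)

C = 2711

MPS = ΔS/ΔY = (1951.35 − 1429.8)/(4983 − 3824) = 521.55/1159 = 0.45
MPC = 1 − MPS = 0.55
Autonomous saving = 1429.8 − 0.45(3824) = -291, so a = 291
C = 291 + 0.55(4400) = 291 + 2420 = 2711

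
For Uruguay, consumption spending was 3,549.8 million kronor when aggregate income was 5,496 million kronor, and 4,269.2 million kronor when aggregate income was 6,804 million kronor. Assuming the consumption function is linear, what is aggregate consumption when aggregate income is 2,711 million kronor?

MPC = (4269.2 − 3549.8)/(6804 − 5496) = 719.4/1308 = 0.55
a = 3549.8 − 0.55(5496) = 3549.8 − 3022.8 = 527
C = 527 + 0.55(2711) = 527 + 1491.05 = 2018.05

C = 2018.05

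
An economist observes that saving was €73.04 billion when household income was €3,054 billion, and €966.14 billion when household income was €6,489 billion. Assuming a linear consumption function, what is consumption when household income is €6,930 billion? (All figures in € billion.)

MPS = ΔS/ΔY = (966.14 − 73.04)/(6489 − 3054) = 893.1/3435 = 0.26
MPC = 1 − MPS = 0.74
Autonomous saving = 73.04 − 0.26(3054) = -721, so a = 721
C = 721 + 0.74(6930) = 721 + 5128.2 = 5849.2

C = 5849.2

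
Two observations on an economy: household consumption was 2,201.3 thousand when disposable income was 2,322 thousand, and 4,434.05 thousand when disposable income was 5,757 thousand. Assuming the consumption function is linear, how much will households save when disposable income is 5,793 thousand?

S = 1335.55

MPC = (4434.05 − 2201.3)/(5757 − 2322) = 2232.75/3435 = 0.65
a = 2201.3 − 0.65(2322) = 2201.3 − 1509.3 = 692
C = 692 + 0.65(5793) = 4457.45
S = 5793 − 4457.45 = 1335.55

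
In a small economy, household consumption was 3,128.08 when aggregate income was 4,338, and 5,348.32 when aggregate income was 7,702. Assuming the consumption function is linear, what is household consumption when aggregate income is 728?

C = 745.48

MPC = (5348.32 − 3128.08)/(7702 − 4338) = 2220.24/3364 = 0.66
a = 3128.08 − 0.66(4338) = 3128.08 − 2863.08 = 265
C = 265 + 0.66(728) = 265 + 480.48 = 745.48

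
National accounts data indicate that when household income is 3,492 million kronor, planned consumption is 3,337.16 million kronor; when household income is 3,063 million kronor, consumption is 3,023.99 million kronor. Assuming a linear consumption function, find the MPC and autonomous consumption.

MPC = 0.73; a = 788

MPC = ΔC/ΔY = (3337.16 − 3023.99)/(3492 − 3063) = 313.17/429 = 0.73
a = C − MPC·Y = 3023.99 − 0.73(3063) = 3023.99 − 2235.99 = 788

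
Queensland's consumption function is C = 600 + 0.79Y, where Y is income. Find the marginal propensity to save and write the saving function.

MPS = 1 − MPC = 1 − 0.79 = 0.21
S = Y − C = -600 + 0.21Y

MPS = 0.21; S = -600 + 0.21Y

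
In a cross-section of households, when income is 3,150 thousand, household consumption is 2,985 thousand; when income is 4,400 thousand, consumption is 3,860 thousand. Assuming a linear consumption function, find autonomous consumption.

a = 780

MPC = ΔC/ΔY = (3860 − 2985)/(4400 − 3150) = 875/1250 = 0.7
a = C − MPC·Y = 2985 − 0.7(3150) = 2985 − 2205 = 780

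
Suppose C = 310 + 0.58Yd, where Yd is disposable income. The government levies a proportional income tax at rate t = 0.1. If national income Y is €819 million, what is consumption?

Yd = (1 − 0.1)(819) = 0.9(819) = 737.1
C = 310 + 0.58(737.1) = 310 + 427.518 = 737.518

C = 737.518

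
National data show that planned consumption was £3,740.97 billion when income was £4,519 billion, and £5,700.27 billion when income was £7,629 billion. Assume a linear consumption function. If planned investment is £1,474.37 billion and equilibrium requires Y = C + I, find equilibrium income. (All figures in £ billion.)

Y = 6401

MPC = (5700.27 − 3740.97)/(7629 − 4519) = 1959.3/3110 = 0.63
a = 3740.97 − 0.63(4519) = 894
Equilibrium: Y = 894 + 0.63Y + 1474.37
0.37Y = 2368.37, so Y = 2368.37/0.37 = 6401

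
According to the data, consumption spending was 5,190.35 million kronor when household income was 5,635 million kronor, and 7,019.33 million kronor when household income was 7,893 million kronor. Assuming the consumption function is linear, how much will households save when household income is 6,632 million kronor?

MPC = (7019.33 − 5190.35)/(7893 − 5635) = 1828.98/2258 = 0.81
a = 5190.35 − 0.81(5635) = 5190.35 − 4564.35 = 626
C = 626 + 0.81(6632) = 5997.92
S = 6632 − 5997.92 = 634.08

S = 634.08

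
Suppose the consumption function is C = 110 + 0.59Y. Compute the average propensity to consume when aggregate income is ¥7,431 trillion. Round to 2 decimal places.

APC = 0.60

C = 110 + 0.59(7431) = 4494.29
APC = C/Y = 4494.29/7431 = 0.60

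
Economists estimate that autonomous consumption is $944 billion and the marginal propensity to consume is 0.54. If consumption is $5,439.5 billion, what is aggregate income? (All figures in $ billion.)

944 + 0.54Y = 5439.5
0.54Y = 4495.5, so Y = 4495.5/0.54 = 8325

Y = 8325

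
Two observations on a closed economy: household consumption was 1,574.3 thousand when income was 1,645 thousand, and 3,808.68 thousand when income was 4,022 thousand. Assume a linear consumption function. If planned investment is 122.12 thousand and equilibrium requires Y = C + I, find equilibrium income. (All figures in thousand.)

MPC = (3808.68 − 1574.3)/(4022 − 1645) = 2234.38/2377 = 0.94
a = 1574.3 − 0.94(1645) = 28
Equilibrium: Y = 28 + 0.94Y + 122.12
0.06Y = 150.12, so Y = 150.12/0.06 = 2502

Y = 2502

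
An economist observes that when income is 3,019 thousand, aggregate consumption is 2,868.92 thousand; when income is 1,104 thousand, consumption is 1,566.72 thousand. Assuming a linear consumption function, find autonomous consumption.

a = 816

MPC = ΔC/ΔY = (2868.92 − 1566.72)/(3019 − 1104) = 1302.2/1915 = 0.68
a = C − MPC·Y = 1566.72 − 0.68(1104) = 1566.72 − 750.72 = 816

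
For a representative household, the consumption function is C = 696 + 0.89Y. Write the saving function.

S = Y − C = Y − (696 + 0.89Y) = -696 + (1 − 0.89)Y

S = -696 + 0.11Y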